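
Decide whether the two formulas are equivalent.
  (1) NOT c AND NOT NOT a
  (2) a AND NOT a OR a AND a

E1: NOT c AND NOT NOT a
    = NOT c AND a   (double negation)
E2: a AND NOT a OR a AND a
    = a   (distribution)
These differ: at a=1, c=1, E1 = 0 but E2 = 1.

No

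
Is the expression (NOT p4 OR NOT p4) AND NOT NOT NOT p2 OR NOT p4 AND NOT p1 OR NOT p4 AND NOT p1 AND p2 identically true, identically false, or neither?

(NOT p4 OR NOT p4) AND NOT NOT NOT p2 OR NOT p4 AND NOT p1 OR NOT p4 AND NOT p1 AND p2
= (NOT p4 OR NOT p4) AND NOT NOT NOT p2 OR NOT p4 AND NOT p1   — absorption
= (NOT p4 OR NOT p4) AND NOT p2 OR NOT p4 AND NOT p1   — double negation
= NOT p4 AND NOT p2 OR NOT p4 AND NOT p1   — idempotence
= NOT p4 AND (NOT p2 OR NOT p1)   — distribution
This depends on p1, p2, p4, so it is not a constant.

neither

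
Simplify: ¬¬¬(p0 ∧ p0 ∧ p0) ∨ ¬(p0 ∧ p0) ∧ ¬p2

¬p0

¬¬¬(p0 ∧ p0 ∧ p0) ∨ ¬(p0 ∧ p0) ∧ ¬p2
= ¬¬¬(p0 ∧ p0) ∨ ¬(p0 ∧ p0) ∧ ¬p2
= ¬(p0 ∧ p0) ∨ ¬(p0 ∧ p0) ∧ ¬p2
= ¬(p0 ∧ p0)
= ¬p0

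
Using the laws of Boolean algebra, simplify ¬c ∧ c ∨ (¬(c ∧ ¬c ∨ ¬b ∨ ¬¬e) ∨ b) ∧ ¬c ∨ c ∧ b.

¬c ∧ c ∨ (¬(c ∧ ¬c ∨ ¬b ∨ ¬¬e) ∨ b) ∧ ¬c ∨ c ∧ b
= ¬c ∧ c ∨ (¬(¬b ∨ ¬¬e) ∨ b) ∧ ¬c ∨ c ∧ b   (complement / identity)
= (¬(¬b ∨ ¬¬e) ∨ b) ∧ ¬c ∨ c ∧ b   (complement / identity)
= (b ∧ ¬e ∨ b) ∧ ¬c ∨ c ∧ b   (De Morgan)
= b ∧ ¬c ∨ c ∧ b   (absorption)
= b   (distribution)

b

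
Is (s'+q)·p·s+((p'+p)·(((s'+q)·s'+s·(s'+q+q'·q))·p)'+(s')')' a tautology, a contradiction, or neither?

(s'+q)·p·s+((p'+p)·(((s'+q)·s'+s·(s'+q+q'·q))·p)'+(s')')'
= (s'+q)·p·s+((((s'+q)·s'+s·(s'+q+q'·q))·p)'+(s')')'   [complement / identity]
= (s'+q)·p·s+((((s'+q)·s'+s·(s'+q))·p)'+(s')')'   [complement / identity]
= (s'+q)·p·s+(((s'+q)·p)'+(s')')'   [distribution]
= (s'+q)·p·s+(s'+q)·p·s'   [De Morgan]
= (s'+q)·p   [distribution]
This depends on p, q, s, so it is not a constant.

neither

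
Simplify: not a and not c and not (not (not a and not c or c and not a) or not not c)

not a and not c and not (not (not a and not c or c and not a) or not not c)
= not a and not c and not (not not a or not not c)   [distribution]
= not a and not c and not a and not c   [De Morgan]
= not a and not c   [idempotence]

not a and not c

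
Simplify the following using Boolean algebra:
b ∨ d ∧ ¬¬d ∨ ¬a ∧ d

b ∨ d

b ∨ d ∧ ¬¬d ∨ ¬a ∧ d
= b ∨ (¬¬d ∨ ¬a) ∧ d   [distribution]
= b ∨ (d ∨ ¬a) ∧ d   [double negation]
= b ∨ d   [absorption]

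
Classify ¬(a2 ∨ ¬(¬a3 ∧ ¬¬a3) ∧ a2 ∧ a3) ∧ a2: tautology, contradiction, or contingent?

contradiction

¬(a2 ∨ ¬(¬a3 ∧ ¬¬a3) ∧ a2 ∧ a3) ∧ a2
= ¬(a2 ∨ (a3 ∨ ¬a3) ∧ a2 ∧ a3) ∧ a2   [De Morgan]
= ¬(a2 ∨ a2 ∧ a3) ∧ a2   [complement / identity]
= ¬a2 ∧ a2   [absorption]
= False   [complement]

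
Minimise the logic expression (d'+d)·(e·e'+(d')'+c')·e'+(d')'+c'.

d+c'

(d'+d)·(e·e'+(d')'+c')·e'+(d')'+c'
= (d'+d)·((d')'+c')·e'+(d')'+c'   — complement / identity
= ((d')'+c')·e'+(d')'+c'   — complement / identity
= (d')'+c'   — absorption
= d+c'   — double negation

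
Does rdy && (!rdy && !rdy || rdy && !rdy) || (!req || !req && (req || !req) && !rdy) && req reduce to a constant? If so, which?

rdy && (!rdy && !rdy || rdy && !rdy) || (!req || !req && (req || !req) && !rdy) && req
= rdy && (!rdy && !rdy || rdy && !rdy) || (!req || !req && !rdy) && req   [complement / identity]
= rdy && (!rdy && !rdy || rdy && !rdy) || !req && req   [absorption]
= rdy && !rdy || !req && req   [distribution]
= rdy && !rdy   [complement / identity]
= false   [complement]

yes, False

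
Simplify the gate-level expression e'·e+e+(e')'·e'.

e

e'·e+e+(e')'·e'
= e'·e+e+e·e'   [double negation]
= e'·e+e   [complement / identity]
= e   [complement / identity]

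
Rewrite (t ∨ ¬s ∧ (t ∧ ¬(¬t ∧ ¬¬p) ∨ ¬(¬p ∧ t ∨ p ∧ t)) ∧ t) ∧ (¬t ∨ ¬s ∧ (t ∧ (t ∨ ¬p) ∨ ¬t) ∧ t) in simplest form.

(t ∨ ¬s ∧ (t ∧ ¬(¬t ∧ ¬¬p) ∨ ¬(¬p ∧ t ∨ p ∧ t)) ∧ t) ∧ (¬t ∨ ¬s ∧ (t ∧ (t ∨ ¬p) ∨ ¬t) ∧ t)
= (t ∨ ¬s ∧ (t ∧ (t ∨ ¬p) ∨ ¬(¬p ∧ t ∨ p ∧ t)) ∧ t) ∧ (¬t ∨ ¬s ∧ (t ∧ (t ∨ ¬p) ∨ ¬t) ∧ t)   (De Morgan)
= (t ∨ ¬s ∧ (t ∧ (t ∨ ¬p) ∨ ¬t) ∧ t) ∧ (¬t ∨ ¬s ∧ (t ∧ (t ∨ ¬p) ∨ ¬t) ∧ t)   (distribution)
= t ∧ ¬t ∨ ¬s ∧ (t ∧ (t ∨ ¬p) ∨ ¬t) ∧ t   (distribution)
= t ∧ ¬t ∨ ¬s ∧ (t ∨ ¬t) ∧ t   (absorption)
= ¬s ∧ (t ∨ ¬t) ∧ t   (complement / identity)
= ¬s ∧ t   (complement / identity)

¬s ∧ t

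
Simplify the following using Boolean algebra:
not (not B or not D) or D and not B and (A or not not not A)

not (not B or not D) or D and not B and (A or not not not A)
= B and D or D and not B and (A or not not not A)   [De Morgan]
= B and D or D and not B and (A or not A)   [double negation]
= B and D or D and not B   [complement / identity]
= D   [distribution]

D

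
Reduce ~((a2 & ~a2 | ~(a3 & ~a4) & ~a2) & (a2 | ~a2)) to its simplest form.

~((a2 & ~a2 | ~(a3 & ~a4) & ~a2) & (a2 | ~a2))
= ~(~(a3 & ~a4) & ~a2 & (a2 | ~a2))   — complement / identity
= ~(~(a3 & ~a4) & ~a2)   — complement / identity
= a3 & ~a4 | a2   — De Morgan

a3 & ~a4 | a2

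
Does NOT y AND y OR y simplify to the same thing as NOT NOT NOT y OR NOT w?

E1: NOT y AND y OR y
    = y   (complement / identity)
E2: NOT NOT NOT y OR NOT w
    = NOT y OR NOT w   (double negation)
These differ: at w=1, y=0, E1 = 0 but E2 = 1.

No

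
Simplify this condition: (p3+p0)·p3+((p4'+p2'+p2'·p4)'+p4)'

(p3+p0)·p3+((p4'+p2'+p2'·p4)'+p4)'
= (p3+p0)·p3+((p4'+p2')'+p4)'   [absorption]
= p3+((p4'+p2')'+p4)'   [absorption]
= p3+(p4·p2+p4)'   [De Morgan]
= p3+p4'   [absorption]

p3+p4'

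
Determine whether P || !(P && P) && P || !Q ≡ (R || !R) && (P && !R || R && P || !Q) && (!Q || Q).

Yes

E1: P || !(P && P) && P || !Q
    = P || !P && P || !Q   (idempotence)
    = P || !Q   (complement / identity)
E2: (R || !R) && (P && !R || R && P || !Q) && (!Q || Q)
    = (R || !R) && (P && !R || R && P || !Q)   (complement / identity)
    = (R || !R) && (P || !Q)   (distribution)
    = P || !Q   (complement / identity)
Both reduce to P || !Q, so they are equivalent.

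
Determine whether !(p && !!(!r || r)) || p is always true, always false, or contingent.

!(p && !!(!r || r)) || p
= !(p && (!r || r)) || p   (double negation)
= !p || p   (complement / identity)
= true   (complement)

always true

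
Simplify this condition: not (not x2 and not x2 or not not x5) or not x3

not (not x2 and not x2 or not not x5) or not x3
= not (not x2 or not not x5) or not x3
= x2 and not x5 or not x3

x2 and not x5 or not x3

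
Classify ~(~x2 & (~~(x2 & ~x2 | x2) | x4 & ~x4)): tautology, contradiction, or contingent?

~(~x2 & (~~(x2 & ~x2 | x2) | x4 & ~x4))
= ~(~x2 & ~~(x2 & ~x2 | x2))
= ~(~x2 & ~~x2)
= x2 | ~x2
= 1

tautology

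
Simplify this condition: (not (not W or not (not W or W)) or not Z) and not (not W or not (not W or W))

W

(not (not W or not (not W or W)) or not Z) and not (not W or not (not W or W))
= not (not W or not (not W or W))   (absorption)
= W and (not W or W)   (De Morgan)
= W   (complement / identity)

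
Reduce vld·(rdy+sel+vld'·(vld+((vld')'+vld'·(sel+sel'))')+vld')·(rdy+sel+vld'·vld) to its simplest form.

vld·(rdy+sel)

vld·(rdy+sel+vld'·(vld+((vld')'+vld'·(sel+sel'))')+vld')·(rdy+sel+vld'·vld)
= vld·(rdy+sel+vld'·(vld+((vld')'+vld')')+vld')·(rdy+sel+vld'·vld)   — complement / identity
= vld·(rdy+sel+vld'·(vld+vld'·vld)+vld')·(rdy+sel+vld'·vld)   — De Morgan
= vld·(rdy+sel+vld'·vld+vld')·(rdy+sel+vld'·vld)   — complement / identity
= vld·(rdy+sel+vld'·vld)   — absorption
= vld·(rdy+sel)   — complement / identity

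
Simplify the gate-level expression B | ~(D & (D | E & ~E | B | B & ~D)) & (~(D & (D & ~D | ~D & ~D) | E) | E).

B | ~D

B | ~(D & (D | E & ~E | B | B & ~D)) & (~(D & (D & ~D | ~D & ~D) | E) | E)
= B | ~(D & (D | E & ~E | B | B & ~D)) & (~(D & ~D | E) | E)   [distribution]
= B | ~(D & (D | E & ~E | B | B & ~D)) & (~E | E)   [complement / identity]
= B | ~(D & (D | E & ~E | B)) & (~E | E)   [absorption]
= B | ~(D & (D | B)) & (~E | E)   [complement / identity]
= B | ~D & (~E | E)   [absorption]
= B | ~D   [complement / identity]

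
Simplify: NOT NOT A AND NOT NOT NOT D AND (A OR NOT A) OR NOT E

A AND NOT D OR NOT E

NOT NOT A AND NOT NOT NOT D AND (A OR NOT A) OR NOT E
= NOT NOT A AND NOT NOT NOT D OR NOT E
= A AND NOT NOT NOT D OR NOT E
= A AND NOT D OR NOT E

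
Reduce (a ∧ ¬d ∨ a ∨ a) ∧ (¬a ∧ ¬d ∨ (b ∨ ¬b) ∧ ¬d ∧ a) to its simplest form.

(a ∧ ¬d ∨ a ∨ a) ∧ (¬a ∧ ¬d ∨ (b ∨ ¬b) ∧ ¬d ∧ a)
= (a ∧ ¬d ∨ a ∨ a) ∧ (¬a ∧ ¬d ∨ ¬d ∧ a)
= (a ∧ ¬d ∨ a ∨ a) ∧ ¬d
= (a ∨ a) ∧ ¬d
= a ∧ ¬d

a ∧ ¬d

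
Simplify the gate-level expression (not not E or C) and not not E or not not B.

(not not E or C) and not not E or not not B
= not not E or not not B   [absorption]
= E or not not B   [double negation]
= E or B   [double negation]

E or B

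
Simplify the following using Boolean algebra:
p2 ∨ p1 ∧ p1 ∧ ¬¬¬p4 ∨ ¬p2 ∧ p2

p2 ∨ p1 ∧ p1 ∧ ¬¬¬p4 ∨ ¬p2 ∧ p2
= p2 ∨ p1 ∧ p1 ∧ ¬p4 ∨ ¬p2 ∧ p2
= p2 ∨ p1 ∧ ¬p4 ∨ ¬p2 ∧ p2
= p2 ∨ p1 ∧ ¬p4

p2 ∨ p1 ∧ ¬p4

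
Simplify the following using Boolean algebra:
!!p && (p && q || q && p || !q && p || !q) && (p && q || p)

!!p && (p && q || q && p || !q && p || !q) && (p && q || p)
= !!p && (p && q || p || !q) && (p && q || p)   [distribution]
= !!p && (p && q || p)   [absorption]
= p && (p && q || p)   [double negation]
= p && p   [absorption]
= p   [idempotence]

p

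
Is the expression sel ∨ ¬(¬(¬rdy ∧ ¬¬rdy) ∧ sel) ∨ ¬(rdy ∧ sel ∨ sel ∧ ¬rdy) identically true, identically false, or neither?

sel ∨ ¬(¬(¬rdy ∧ ¬¬rdy) ∧ sel) ∨ ¬(rdy ∧ sel ∨ sel ∧ ¬rdy)
= sel ∨ ¬(¬(¬rdy ∧ ¬¬rdy) ∧ sel) ∨ ¬((rdy ∨ ¬rdy) ∧ sel)   (distribution)
= sel ∨ ¬((rdy ∨ ¬rdy) ∧ sel) ∨ ¬((rdy ∨ ¬rdy) ∧ sel)   (De Morgan)
= sel ∨ ¬((rdy ∨ ¬rdy) ∧ sel)   (idempotence)
= sel ∨ ¬sel   (complement / identity)
= True   (complement)

identically true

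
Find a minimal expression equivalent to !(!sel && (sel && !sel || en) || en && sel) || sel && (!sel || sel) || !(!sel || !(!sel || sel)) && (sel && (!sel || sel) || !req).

!(!sel && (sel && !sel || en) || en && sel) || sel && (!sel || sel) || !(!sel || !(!sel || sel)) && (sel && (!sel || sel) || !req)
= !(!sel && en || en && sel) || sel && (!sel || sel) || !(!sel || !(!sel || sel)) && (sel && (!sel || sel) || !req)   (complement / identity)
= !(!sel && en || en && sel) || sel && (!sel || sel) || sel && (!sel || sel) && (sel && (!sel || sel) || !req)   (De Morgan)
= !(!sel && en || en && sel) || sel && (!sel || sel) || sel && (!sel || sel)   (absorption)
= !(!sel && en || en && sel) || sel && (!sel || sel)   (idempotence)
= !(!sel && en || en && sel) || sel   (complement / identity)
= !en || sel   (distribution)

!en || sel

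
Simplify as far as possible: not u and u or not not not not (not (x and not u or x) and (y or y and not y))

not u and u or not not not not (not (x and not u or x) and (y or y and not y))
= not u and u or not not not not (not (x and not u or x) and y)   (complement / identity)
= not u and u or not not (not (x and not u or x) and y)   (double negation)
= not u and u or not not (not x and y)   (absorption)
= not u and u or not x and y   (double negation)
= not x and y   (complement / identity)

not x and y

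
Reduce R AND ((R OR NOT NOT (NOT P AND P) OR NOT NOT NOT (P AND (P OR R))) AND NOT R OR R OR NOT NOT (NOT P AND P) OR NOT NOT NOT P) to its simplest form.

R

R AND ((R OR NOT NOT (NOT P AND P) OR NOT NOT NOT (P AND (P OR R))) AND NOT R OR R OR NOT NOT (NOT P AND P) OR NOT NOT NOT P)
= R AND ((R OR NOT NOT (NOT P AND P) OR NOT NOT NOT P) AND NOT R OR R OR NOT NOT (NOT P AND P) OR NOT NOT NOT P)
= R AND (R OR NOT NOT (NOT P AND P) OR NOT NOT NOT P)
= R AND (R OR NOT NOT (NOT P AND P) OR NOT P)
= R AND (R OR NOT P AND P OR NOT P)
= R AND (R OR NOT P)
= R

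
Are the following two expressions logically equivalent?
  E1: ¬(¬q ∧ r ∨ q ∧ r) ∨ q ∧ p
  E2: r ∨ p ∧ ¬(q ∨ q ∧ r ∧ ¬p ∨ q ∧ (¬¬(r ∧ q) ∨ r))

E1: ¬(¬q ∧ r ∨ q ∧ r) ∨ q ∧ p
    = ¬r ∨ q ∧ p
E2: r ∨ p ∧ ¬(q ∨ q ∧ r ∧ ¬p ∨ q ∧ (¬¬(r ∧ q) ∨ r))
    = r ∨ p ∧ ¬(q ∨ q ∧ r ∧ ¬p ∨ q ∧ (r ∧ q ∨ r))
    = r ∨ p ∧ ¬(q ∨ q ∧ r ∧ ¬p ∨ q ∧ r)
    = r ∨ p ∧ ¬(q ∨ q ∧ r)
    = r ∨ p ∧ ¬q
These differ: at p=0, q=0, r=0, E1 = 1 but E2 = 0.

No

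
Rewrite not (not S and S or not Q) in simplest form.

not (not S and S or not Q)
= not not Q
= Q

Q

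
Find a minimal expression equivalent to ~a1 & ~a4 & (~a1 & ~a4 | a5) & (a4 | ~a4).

~a1 & ~a4 & (~a1 & ~a4 | a5) & (a4 | ~a4)
= ~a1 & ~a4 & (~a1 & ~a4 | a5)
= ~a1 & ~a4

~a1 & ~a4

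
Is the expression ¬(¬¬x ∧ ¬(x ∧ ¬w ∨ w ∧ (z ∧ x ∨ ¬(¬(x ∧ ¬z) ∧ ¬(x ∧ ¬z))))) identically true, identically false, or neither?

¬(¬¬x ∧ ¬(x ∧ ¬w ∨ w ∧ (z ∧ x ∨ ¬(¬(x ∧ ¬z) ∧ ¬(x ∧ ¬z)))))
= ¬(¬¬x ∧ ¬(x ∧ ¬w ∨ w ∧ (z ∧ x ∨ ¬¬(x ∧ ¬z))))   (idempotence)
= ¬(¬¬x ∧ ¬(x ∧ ¬w ∨ w ∧ (z ∧ x ∨ x ∧ ¬z)))   (double negation)
= ¬(¬¬x ∧ ¬(x ∧ ¬w ∨ w ∧ x))   (distribution)
= ¬(¬¬x ∧ ¬x)   (distribution)
= ¬x ∨ x   (De Morgan)
= True   (complement)

identically true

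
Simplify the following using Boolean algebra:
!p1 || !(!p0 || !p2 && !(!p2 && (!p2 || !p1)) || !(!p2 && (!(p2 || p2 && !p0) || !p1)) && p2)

!p1 || p0 && !p2

!p1 || !(!p0 || !p2 && !(!p2 && (!p2 || !p1)) || !(!p2 && (!(p2 || p2 && !p0) || !p1)) && p2)
= !p1 || !(!p0 || !p2 && !(!p2 && (!p2 || !p1)) || !(!p2 && (!p2 || !p1)) && p2)   (absorption)
= !p1 || !(!p0 || !(!p2 && (!p2 || !p1)))   (distribution)
= !p1 || !(!p0 || !!p2)   (absorption)
= !p1 || p0 && !p2   (De Morgan)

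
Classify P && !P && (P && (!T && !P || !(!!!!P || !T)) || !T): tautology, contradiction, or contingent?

contradiction

P && !P && (P && (!T && !P || !(!!!!P || !T)) || !T)
= P && !P && (P && (!T && !P || !(!!P || !T)) || !T)   — double negation
= P && !P && (P && (!T && !P || !P && T) || !T)   — De Morgan
= P && !P && (P && !P || !T)   — distribution
= P && !P   — absorption
= false   — complement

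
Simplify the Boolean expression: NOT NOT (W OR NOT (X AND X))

NOT NOT (W OR NOT (X AND X))
= NOT NOT (W OR NOT X)   [idempotence]
= W OR NOT X   [double negation]

W OR NOT X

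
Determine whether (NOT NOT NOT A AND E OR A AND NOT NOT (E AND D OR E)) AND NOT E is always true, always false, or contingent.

(NOT NOT NOT A AND E OR A AND NOT NOT (E AND D OR E)) AND NOT E
= (NOT NOT NOT A AND E OR A AND (E AND D OR E)) AND NOT E   (double negation)
= (NOT A AND E OR A AND (E AND D OR E)) AND NOT E   (double negation)
= (NOT A AND E OR A AND E) AND NOT E   (absorption)
= E AND NOT E   (distribution)
= FALSE   (complement)

always false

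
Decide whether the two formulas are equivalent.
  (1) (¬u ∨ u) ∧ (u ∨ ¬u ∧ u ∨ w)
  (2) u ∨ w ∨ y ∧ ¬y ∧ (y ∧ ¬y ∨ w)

Yes

E1: (¬u ∨ u) ∧ (u ∨ ¬u ∧ u ∨ w)
    = u ∨ ¬u ∧ u ∨ w   (complement / identity)
    = u ∨ w   (complement / identity)
E2: u ∨ w ∨ y ∧ ¬y ∧ (y ∧ ¬y ∨ w)
    = u ∨ w ∨ y ∧ ¬y   (absorption)
    = u ∨ w   (complement / identity)
Both reduce to u ∨ w, so they are equivalent.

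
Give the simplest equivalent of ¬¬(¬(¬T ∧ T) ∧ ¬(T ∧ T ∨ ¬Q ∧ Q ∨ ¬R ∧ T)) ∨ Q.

¬T ∨ Q

¬¬(¬(¬T ∧ T) ∧ ¬(T ∧ T ∨ ¬Q ∧ Q ∨ ¬R ∧ T)) ∨ Q
= ¬¬(¬(¬T ∧ T) ∧ ¬(T ∧ T ∨ ¬R ∧ T)) ∨ Q   — complement / identity
= ¬(¬T ∧ T ∨ T ∧ T ∨ ¬R ∧ T) ∨ Q   — De Morgan
= ¬(T ∧ T ∨ ¬R ∧ T) ∨ Q   — complement / identity
= ¬((T ∨ ¬R) ∧ T) ∨ Q   — distribution
= ¬T ∨ Q   — absorption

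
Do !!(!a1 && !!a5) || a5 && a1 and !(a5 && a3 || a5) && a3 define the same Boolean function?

E1: !!(!a1 && !!a5) || a5 && a1
    = !!(!a1 && a5) || a5 && a1
    = !a1 && a5 || a5 && a1
    = a5
E2: !(a5 && a3 || a5) && a3
    = !a5 && a3
These differ: at a1=0, a3=0, a5=1, E1 = 1 but E2 = 0.

No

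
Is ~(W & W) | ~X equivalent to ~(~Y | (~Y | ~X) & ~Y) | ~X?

E1: ~(W & W) | ~X
    = ~W | ~X   [idempotence]
E2: ~(~Y | (~Y | ~X) & ~Y) | ~X
    = ~(~Y | ~Y) | ~X   [absorption]
    = ~~Y | ~X   [idempotence]
    = Y | ~X   [double negation]
These differ: at W=0, X=1, Y=0, E1 = 1 but E2 = 0.

No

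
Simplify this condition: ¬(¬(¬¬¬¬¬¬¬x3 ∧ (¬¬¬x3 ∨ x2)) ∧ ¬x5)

¬(¬(¬¬¬¬¬¬¬x3 ∧ (¬¬¬x3 ∨ x2)) ∧ ¬x5)
= ¬(¬(¬¬¬¬¬x3 ∧ (¬¬¬x3 ∨ x2)) ∧ ¬x5)   [double negation]
= ¬(¬(¬¬¬x3 ∧ (¬¬¬x3 ∨ x2)) ∧ ¬x5)   [double negation]
= ¬¬¬x3 ∧ (¬¬¬x3 ∨ x2) ∨ x5   [De Morgan]
= ¬¬¬x3 ∨ x5   [absorption]
= ¬x3 ∨ x5   [double negation]

¬x3 ∨ x5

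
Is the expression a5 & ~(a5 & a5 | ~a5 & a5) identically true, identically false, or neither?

a5 & ~(a5 & a5 | ~a5 & a5)
= a5 & ~a5   [distribution]
= 0   [complement]

identically false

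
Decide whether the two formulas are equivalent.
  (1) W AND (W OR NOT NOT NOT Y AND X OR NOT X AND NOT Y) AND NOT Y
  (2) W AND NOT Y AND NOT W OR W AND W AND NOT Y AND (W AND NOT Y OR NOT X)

Yes

E1: W AND (W OR NOT NOT NOT Y AND X OR NOT X AND NOT Y) AND NOT Y
    = W AND (W OR NOT Y AND X OR NOT X AND NOT Y) AND NOT Y   [double negation]
    = W AND (W OR NOT Y) AND NOT Y   [distribution]
    = W AND NOT Y   [absorption]
E2: W AND NOT Y AND NOT W OR W AND W AND NOT Y AND (W AND NOT Y OR NOT X)
    = W AND NOT Y AND NOT W OR W AND W AND NOT Y   [absorption]
    = W AND NOT Y   [distribution]
Both reduce to W AND NOT Y, so they are equivalent.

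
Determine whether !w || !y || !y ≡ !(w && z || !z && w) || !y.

E1: !w || !y || !y
    = !w || !y   (idempotence)
E2: !(w && z || !z && w) || !y
    = !w || !y   (distribution)
Both reduce to !w || !y, so they are equivalent.

Yes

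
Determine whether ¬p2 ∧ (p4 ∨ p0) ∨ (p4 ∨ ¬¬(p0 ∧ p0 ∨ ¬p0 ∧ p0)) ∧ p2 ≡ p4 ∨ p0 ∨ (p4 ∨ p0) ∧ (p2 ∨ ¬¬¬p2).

Yes

E1: ¬p2 ∧ (p4 ∨ p0) ∨ (p4 ∨ ¬¬(p0 ∧ p0 ∨ ¬p0 ∧ p0)) ∧ p2
    = ¬p2 ∧ (p4 ∨ p0) ∨ (p4 ∨ p0 ∧ p0 ∨ ¬p0 ∧ p0) ∧ p2   — double negation
    = ¬p2 ∧ (p4 ∨ p0) ∨ (p4 ∨ p0) ∧ p2   — distribution
    = p4 ∨ p0   — distribution
E2: p4 ∨ p0 ∨ (p4 ∨ p0) ∧ (p2 ∨ ¬¬¬p2)
    = p4 ∨ p0 ∨ (p4 ∨ p0) ∧ (p2 ∨ ¬p2)   — double negation
    = p4 ∨ p0 ∨ p4 ∨ p0   — complement / identity
    = p4 ∨ p0   — idempotence
Both reduce to p4 ∨ p0, so they are equivalent.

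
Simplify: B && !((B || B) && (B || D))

false

B && !((B || B) && (B || D))
= B && !(B && D || B)   — distribution
= B && !B   — absorption
= false   — complement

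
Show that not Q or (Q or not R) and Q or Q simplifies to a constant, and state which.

True

not Q or (Q or not R) and Q or Q
= not Q or Q or Q   [absorption]
= not Q or Q   [idempotence]
= True   [complement]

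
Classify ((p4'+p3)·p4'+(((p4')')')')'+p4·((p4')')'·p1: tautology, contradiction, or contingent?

((p4'+p3)·p4'+(((p4')')')')'+p4·((p4')')'·p1
= (p4'+(((p4')')')')'+p4·((p4')')'·p1   [absorption]
= p4·((p4')')'+p4·((p4')')'·p1   [De Morgan]
= p4·((p4')')'   [absorption]
= p4·p4'   [double negation]
= 0   [complement]

contradiction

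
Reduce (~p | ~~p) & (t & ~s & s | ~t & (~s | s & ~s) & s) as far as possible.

(~p | ~~p) & (t & ~s & s | ~t & (~s | s & ~s) & s)
= (~p | p) & (t & ~s & s | ~t & (~s | s & ~s) & s)   [double negation]
= t & ~s & s | ~t & (~s | s & ~s) & s   [complement / identity]
= t & ~s & s | ~t & ~s & s   [complement / identity]
= ~s & s   [distribution]
= 0   [complement]

0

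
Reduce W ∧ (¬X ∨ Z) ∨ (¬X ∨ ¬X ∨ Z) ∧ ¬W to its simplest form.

¬X ∨ Z

W ∧ (¬X ∨ Z) ∨ (¬X ∨ ¬X ∨ Z) ∧ ¬W
= W ∧ (¬X ∨ Z) ∨ (¬X ∨ Z) ∧ ¬W
= ¬X ∨ Z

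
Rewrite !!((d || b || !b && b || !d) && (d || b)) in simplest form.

d || b

!!((d || b || !b && b || !d) && (d || b))
= !!((d || b || !d) && (d || b))   (complement / identity)
= !!(d || b)   (absorption)
= d || b   (double negation)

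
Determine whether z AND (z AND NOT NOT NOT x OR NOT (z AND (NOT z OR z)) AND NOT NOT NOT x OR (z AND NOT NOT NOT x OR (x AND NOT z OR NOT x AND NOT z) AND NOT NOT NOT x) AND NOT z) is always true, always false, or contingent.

z AND (z AND NOT NOT NOT x OR NOT (z AND (NOT z OR z)) AND NOT NOT NOT x OR (z AND NOT NOT NOT x OR (x AND NOT z OR NOT x AND NOT z) AND NOT NOT NOT x) AND NOT z)
= z AND (z AND NOT NOT NOT x OR NOT (z AND (NOT z OR z)) AND NOT NOT NOT x OR (z AND NOT NOT NOT x OR NOT z AND NOT NOT NOT x) AND NOT z)   (distribution)
= z AND (z AND NOT NOT NOT x OR NOT z AND NOT NOT NOT x OR (z AND NOT NOT NOT x OR NOT z AND NOT NOT NOT x) AND NOT z)   (complement / identity)
= z AND (z AND NOT NOT NOT x OR NOT z AND NOT NOT NOT x)   (absorption)
= z AND NOT NOT NOT x   (distribution)
= z AND NOT x   (double negation)
This depends on x, z, so it is not a constant.

contingent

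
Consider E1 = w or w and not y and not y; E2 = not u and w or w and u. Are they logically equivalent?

Yes

E1: w or w and not y and not y
    = w or w and not y   (idempotence)
    = w   (absorption)
E2: not u and w or w and u
    = w   (distribution)
Both reduce to w, so they are equivalent.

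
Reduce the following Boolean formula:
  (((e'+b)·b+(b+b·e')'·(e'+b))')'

(((e'+b)·b+(b+b·e')'·(e'+b))')'
= (((e'+b)·b+b'·(e'+b))')'   — absorption
= ((e'+b)')'   — distribution
= e'+b   — double negation

e'+b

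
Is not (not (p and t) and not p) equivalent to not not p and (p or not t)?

Yes

E1: not (not (p and t) and not p)
    = p and t or p   (De Morgan)
    = p   (absorption)
E2: not not p and (p or not t)
    = p and (p or not t)   (double negation)
    = p   (absorption)
Both reduce to p, so they are equivalent.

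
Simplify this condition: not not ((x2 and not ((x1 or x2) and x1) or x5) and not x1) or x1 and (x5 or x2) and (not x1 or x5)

x2 and not x1 or x5

not not ((x2 and not ((x1 or x2) and x1) or x5) and not x1) or x1 and (x5 or x2) and (not x1 or x5)
= not not ((x2 and not ((x1 or x2) and x1) or x5) and not x1) or x1 and (x2 and not x1 or x5)   — distribution
= (x2 and not ((x1 or x2) and x1) or x5) and not x1 or x1 and (x2 and not x1 or x5)   — double negation
= (x2 and not x1 or x5) and not x1 or x1 and (x2 and not x1 or x5)   — absorption
= x2 and not x1 or x5   — distribution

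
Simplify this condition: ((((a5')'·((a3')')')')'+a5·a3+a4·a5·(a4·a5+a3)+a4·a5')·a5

((((a5')'·((a3')')')')'+a5·a3+a4·a5·(a4·a5+a3)+a4·a5')·a5
= ((((a5')'·((a3')')')')'+a5·a3+a4·a5+a4·a5')·a5   — absorption
= ((a5'+(a3')')'+a5·a3+a4·a5+a4·a5')·a5   — De Morgan
= (a5·a3'+a5·a3+a4·a5+a4·a5')·a5   — De Morgan
= (a5·a3'+a5·a3+a4)·a5   — distribution
= (a5+a4)·a5   — distribution
= a5   — absorption

a5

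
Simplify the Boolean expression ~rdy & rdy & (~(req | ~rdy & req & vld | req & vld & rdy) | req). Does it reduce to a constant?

~rdy & rdy & (~(req | ~rdy & req & vld | req & vld & rdy) | req)
= ~rdy & rdy & (~(req | req & vld) | req)   — distribution
= ~rdy & rdy & (~req | req)   — absorption
= ~rdy & rdy   — complement / identity
= 0   — complement

0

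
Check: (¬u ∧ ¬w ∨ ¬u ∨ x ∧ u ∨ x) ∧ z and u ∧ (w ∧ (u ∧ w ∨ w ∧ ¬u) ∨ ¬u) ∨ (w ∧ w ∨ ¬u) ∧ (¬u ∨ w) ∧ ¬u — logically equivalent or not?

No

E1: (¬u ∧ ¬w ∨ ¬u ∨ x ∧ u ∨ x) ∧ z
    = (¬u ∨ x ∧ u ∨ x) ∧ z   [absorption]
    = (¬u ∨ x) ∧ z   [absorption]
E2: u ∧ (w ∧ (u ∧ w ∨ w ∧ ¬u) ∨ ¬u) ∨ (w ∧ w ∨ ¬u) ∧ (¬u ∨ w) ∧ ¬u
    = u ∧ (w ∧ w ∨ ¬u) ∨ (w ∧ w ∨ ¬u) ∧ (¬u ∨ w) ∧ ¬u   [distribution]
    = u ∧ (w ∧ w ∨ ¬u) ∨ (w ∧ w ∨ ¬u) ∧ ¬u   [absorption]
    = w ∧ w ∨ ¬u   [distribution]
    = w ∨ ¬u   [idempotence]
These differ: at u=1, w=1, x=1, z=0, E1 = 0 but E2 = 1.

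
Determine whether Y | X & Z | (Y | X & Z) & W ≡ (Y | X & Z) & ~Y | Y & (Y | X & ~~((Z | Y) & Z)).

E1: Y | X & Z | (Y | X & Z) & W
    = Y | X & Z   (absorption)
E2: (Y | X & Z) & ~Y | Y & (Y | X & ~~((Z | Y) & Z))
    = (Y | X & Z) & ~Y | Y & (Y | X & (Z | Y) & Z)   (double negation)
    = (Y | X & Z) & ~Y | Y & (Y | X & Z)   (absorption)
    = Y | X & Z   (distribution)
Both reduce to Y | X & Z, so they are equivalent.

Yes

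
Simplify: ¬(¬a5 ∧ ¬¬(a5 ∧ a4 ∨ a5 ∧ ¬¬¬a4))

True

¬(¬a5 ∧ ¬¬(a5 ∧ a4 ∨ a5 ∧ ¬¬¬a4))
= a5 ∨ ¬(a5 ∧ a4 ∨ a5 ∧ ¬¬¬a4)   [De Morgan]
= a5 ∨ ¬(a5 ∧ a4 ∨ a5 ∧ ¬a4)   [double negation]
= a5 ∨ ¬a5   [distribution]
= True   [complement]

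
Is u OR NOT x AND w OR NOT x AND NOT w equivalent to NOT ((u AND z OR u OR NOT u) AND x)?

No

E1: u OR NOT x AND w OR NOT x AND NOT w
    = u OR NOT x   (distribution)
E2: NOT ((u AND z OR u OR NOT u) AND x)
    = NOT ((u OR NOT u) AND x)   (absorption)
    = NOT x   (complement / identity)
These differ: at u=1, w=0, x=1, z=0, E1 = 1 but E2 = 0.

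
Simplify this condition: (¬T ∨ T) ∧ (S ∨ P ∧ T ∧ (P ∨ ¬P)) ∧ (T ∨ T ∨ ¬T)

S ∨ P ∧ T

(¬T ∨ T) ∧ (S ∨ P ∧ T ∧ (P ∨ ¬P)) ∧ (T ∨ T ∨ ¬T)
= (¬T ∨ T) ∧ (S ∨ P ∧ T ∧ (P ∨ ¬P)) ∧ (T ∨ ¬T)   — idempotence
= (S ∨ P ∧ T ∧ (P ∨ ¬P)) ∧ (T ∨ ¬T)   — complement / identity
= (S ∨ P ∧ T) ∧ (T ∨ ¬T)   — complement / identity
= S ∨ P ∧ T   — complement / identity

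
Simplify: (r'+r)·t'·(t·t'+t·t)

0

(r'+r)·t'·(t·t'+t·t)
= t'·(t·t'+t·t)   — complement / identity
= t'·t   — distribution
= 0   — complement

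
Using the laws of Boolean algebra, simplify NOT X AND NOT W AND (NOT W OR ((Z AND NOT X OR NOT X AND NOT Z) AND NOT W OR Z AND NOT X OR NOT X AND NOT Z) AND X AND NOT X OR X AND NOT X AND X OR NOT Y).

NOT X AND NOT W

NOT X AND NOT W AND (NOT W OR ((Z AND NOT X OR NOT X AND NOT Z) AND NOT W OR Z AND NOT X OR NOT X AND NOT Z) AND X AND NOT X OR X AND NOT X AND X OR NOT Y)
= NOT X AND NOT W AND (NOT W OR (Z AND NOT X OR NOT X AND NOT Z) AND X AND NOT X OR X AND NOT X AND X OR NOT Y)   (absorption)
= NOT X AND NOT W AND (NOT W OR NOT X AND X AND NOT X OR X AND NOT X AND X OR NOT Y)   (distribution)
= NOT X AND NOT W AND (NOT W OR X AND NOT X OR NOT Y)   (distribution)
= NOT X AND NOT W AND (NOT W OR NOT Y)   (complement / identity)
= NOT X AND NOT W   (absorption)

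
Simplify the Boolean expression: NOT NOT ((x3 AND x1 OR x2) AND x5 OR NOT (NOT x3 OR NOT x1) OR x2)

NOT NOT ((x3 AND x1 OR x2) AND x5 OR NOT (NOT x3 OR NOT x1) OR x2)
= NOT NOT ((x3 AND x1 OR x2) AND x5 OR x3 AND x1 OR x2)   — De Morgan
= NOT NOT (x3 AND x1 OR x2)   — absorption
= x3 AND x1 OR x2   — double negation

x3 AND x1 OR x2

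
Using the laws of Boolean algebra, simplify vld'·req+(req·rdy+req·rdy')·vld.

vld'·req+(req·rdy+req·rdy')·vld
= vld'·req+req·vld   [distribution]
= req   [distribution]

req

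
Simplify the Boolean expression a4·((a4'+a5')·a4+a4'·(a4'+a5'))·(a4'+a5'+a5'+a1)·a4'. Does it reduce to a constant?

0

a4·((a4'+a5')·a4+a4'·(a4'+a5'))·(a4'+a5'+a5'+a1)·a4'
= a4·((a4'+a5')·a4+a4'·(a4'+a5'))·(a4'+a5'+a1)·a4'   [idempotence]
= a4·(a4'+a5')·(a4'+a5'+a1)·a4'   [distribution]
= a4·(a4'+a5')·a4'   [absorption]
= a4·a4'   [absorption]
= 0   [complement]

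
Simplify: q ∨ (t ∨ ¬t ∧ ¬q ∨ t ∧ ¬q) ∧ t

q ∨ (t ∨ ¬t ∧ ¬q ∨ t ∧ ¬q) ∧ t
= q ∨ (t ∨ ¬q) ∧ t
= q ∨ t

q ∨ t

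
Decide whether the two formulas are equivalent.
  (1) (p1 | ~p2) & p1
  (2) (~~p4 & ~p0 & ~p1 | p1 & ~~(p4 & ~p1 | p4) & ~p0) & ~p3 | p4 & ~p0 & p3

No

E1: (p1 | ~p2) & p1
    = p1   (absorption)
E2: (~~p4 & ~p0 & ~p1 | p1 & ~~(p4 & ~p1 | p4) & ~p0) & ~p3 | p4 & ~p0 & p3
    = (~~p4 & ~p0 & ~p1 | p1 & ~~p4 & ~p0) & ~p3 | p4 & ~p0 & p3   (absorption)
    = ~~p4 & ~p0 & ~p3 | p4 & ~p0 & p3   (distribution)
    = p4 & ~p0 & ~p3 | p4 & ~p0 & p3   (double negation)
    = p4 & ~p0   (distribution)
These differ: at p0=0, p1=1, p2=0, p3=1, p4=0, E1 = 1 but E2 = 0.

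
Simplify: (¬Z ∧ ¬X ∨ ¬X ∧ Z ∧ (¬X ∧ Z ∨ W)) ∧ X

(¬Z ∧ ¬X ∨ ¬X ∧ Z ∧ (¬X ∧ Z ∨ W)) ∧ X
= (¬Z ∧ ¬X ∨ ¬X ∧ Z) ∧ X   [absorption]
= ¬X ∧ X   [distribution]
= False   [complement]

False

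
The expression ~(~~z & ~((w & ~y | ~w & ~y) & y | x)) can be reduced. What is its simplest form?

~(~~z & ~((w & ~y | ~w & ~y) & y | x))
= ~(~~z & ~(~y & y | x))   [distribution]
= ~z | ~y & y | x   [De Morgan]
= ~z | x   [complement / identity]

~z | x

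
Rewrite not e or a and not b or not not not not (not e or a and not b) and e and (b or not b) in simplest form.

not e or a and not b

not e or a and not b or not not not not (not e or a and not b) and e and (b or not b)
= not e or a and not b or not not (not e or a and not b) and e and (b or not b)   [double negation]
= not e or a and not b or (not e or a and not b) and e and (b or not b)   [double negation]
= not e or a and not b or (not e or a and not b) and e   [complement / identity]
= not e or a and not b   [absorption]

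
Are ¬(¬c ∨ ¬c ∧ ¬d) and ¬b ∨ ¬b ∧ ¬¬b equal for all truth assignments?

E1: ¬(¬c ∨ ¬c ∧ ¬d)
    = ¬¬c   (absorption)
    = c   (double negation)
E2: ¬b ∨ ¬b ∧ ¬¬b
    = ¬b ∨ ¬b ∧ b   (double negation)
    = ¬b   (complement / identity)
These differ: at b=0, c=0, d=0, E1 = 0 but E2 = 1.

No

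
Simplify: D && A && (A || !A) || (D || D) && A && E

D && A

D && A && (A || !A) || (D || D) && A && E
= D && A || (D || D) && A && E   — complement / identity
= D && A || D && A && E   — idempotence
= D && A   — absorption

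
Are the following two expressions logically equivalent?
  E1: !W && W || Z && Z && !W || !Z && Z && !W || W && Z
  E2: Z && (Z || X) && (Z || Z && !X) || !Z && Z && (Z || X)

Yes

E1: !W && W || Z && Z && !W || !Z && Z && !W || W && Z
    = !W && W || Z && !W || W && Z
    = Z && !W || W && Z
    = Z
E2: Z && (Z || X) && (Z || Z && !X) || !Z && Z && (Z || X)
    = Z && (Z || X) && Z || !Z && Z && (Z || X)
    = Z && (Z || X)
    = Z
Both reduce to Z, so they are equivalent.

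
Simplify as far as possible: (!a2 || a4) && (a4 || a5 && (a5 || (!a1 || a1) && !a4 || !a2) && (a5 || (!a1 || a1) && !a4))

(!a2 || a4) && (a4 || a5 && (a5 || (!a1 || a1) && !a4 || !a2) && (a5 || (!a1 || a1) && !a4))
= (!a2 || a4) && (a4 || a5 && (a5 || (!a1 || a1) && !a4))   [absorption]
= (!a2 || a4) && (a4 || a5 && (a5 || !a4))   [complement / identity]
= (!a2 || a4) && (a4 || a5)   [absorption]
= !a2 && a5 || a4   [distribution]

!a2 && a5 || a4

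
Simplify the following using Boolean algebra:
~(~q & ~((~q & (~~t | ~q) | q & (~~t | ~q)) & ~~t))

q | t

~(~q & ~((~q & (~~t | ~q) | q & (~~t | ~q)) & ~~t))
= ~(~q & ~((~~t | ~q) & ~~t))   [distribution]
= q | (~~t | ~q) & ~~t   [De Morgan]
= q | ~~t   [absorption]
= q | t   [double negation]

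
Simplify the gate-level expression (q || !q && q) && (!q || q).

(q || !q && q) && (!q || q)
= q || !q && q
= q

q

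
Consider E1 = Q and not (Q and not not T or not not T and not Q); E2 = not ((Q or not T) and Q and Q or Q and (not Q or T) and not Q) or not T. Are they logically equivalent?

No

E1: Q and not (Q and not not T or not not T and not Q)
    = Q and not not not T   — distribution
    = Q and not T   — double negation
E2: not ((Q or not T) and Q and Q or Q and (not Q or T) and not Q) or not T
    = not ((Q or not T) and Q and Q or Q and not Q) or not T   — absorption
    = not (Q and Q or Q and not Q) or not T   — absorption
    = not Q or not T   — distribution
These differ: at Q=0, T=0, E1 = 0 but E2 = 1.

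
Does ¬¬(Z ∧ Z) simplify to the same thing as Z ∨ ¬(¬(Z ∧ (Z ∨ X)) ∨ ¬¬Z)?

Yes

E1: ¬¬(Z ∧ Z)
    = ¬¬Z   — idempotence
    = Z   — double negation
E2: Z ∨ ¬(¬(Z ∧ (Z ∨ X)) ∨ ¬¬Z)
    = Z ∨ ¬(¬Z ∨ ¬¬Z)   — absorption
    = Z ∨ Z ∧ ¬Z   — De Morgan
    = Z   — complement / identity
Both reduce to Z, so they are equivalent.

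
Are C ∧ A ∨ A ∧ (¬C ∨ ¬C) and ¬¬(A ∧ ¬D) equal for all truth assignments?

No

E1: C ∧ A ∨ A ∧ (¬C ∨ ¬C)
    = C ∧ A ∨ A ∧ ¬C   — idempotence
    = A   — distribution
E2: ¬¬(A ∧ ¬D)
    = A ∧ ¬D   — double negation
These differ: at A=1, C=0, D=1, E1 = 1 but E2 = 0.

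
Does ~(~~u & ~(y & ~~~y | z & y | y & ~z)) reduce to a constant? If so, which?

no

~(~~u & ~(y & ~~~y | z & y | y & ~z))
= ~(~~u & ~(y & ~y | z & y | y & ~z))   (double negation)
= ~u | y & ~y | z & y | y & ~z   (De Morgan)
= ~u | z & y | y & ~z   (complement / identity)
= ~u | y   (distribution)
This depends on u, y, so it is not a constant.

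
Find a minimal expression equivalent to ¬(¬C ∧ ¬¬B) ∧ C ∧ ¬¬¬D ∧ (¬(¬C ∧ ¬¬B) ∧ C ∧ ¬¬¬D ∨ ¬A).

C ∧ ¬D

¬(¬C ∧ ¬¬B) ∧ C ∧ ¬¬¬D ∧ (¬(¬C ∧ ¬¬B) ∧ C ∧ ¬¬¬D ∨ ¬A)
= ¬(¬C ∧ ¬¬B) ∧ C ∧ ¬¬¬D   — absorption
= ¬(¬C ∧ ¬¬B) ∧ C ∧ ¬D   — double negation
= (C ∨ ¬B) ∧ C ∧ ¬D   — De Morgan
= C ∧ ¬D   — absorption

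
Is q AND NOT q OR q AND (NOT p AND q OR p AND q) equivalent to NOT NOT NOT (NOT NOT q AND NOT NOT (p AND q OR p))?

E1: q AND NOT q OR q AND (NOT p AND q OR p AND q)
    = q AND NOT q OR q AND q   (distribution)
    = q   (distribution)
E2: NOT NOT NOT (NOT NOT q AND NOT NOT (p AND q OR p))
    = NOT NOT (NOT q OR NOT (p AND q OR p))   (De Morgan)
    = NOT NOT (NOT q OR NOT p)   (absorption)
    = NOT q OR NOT p   (double negation)
These differ: at p=1, q=0, E1 = 0 but E2 = 1.

No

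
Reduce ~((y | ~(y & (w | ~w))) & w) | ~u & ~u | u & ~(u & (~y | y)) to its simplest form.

~w | ~u

~((y | ~(y & (w | ~w))) & w) | ~u & ~u | u & ~(u & (~y | y))
= ~((y | ~y) & w) | ~u & ~u | u & ~(u & (~y | y))   — complement / identity
= ~w | ~u & ~u | u & ~(u & (~y | y))   — complement / identity
= ~w | ~u & ~u | u & ~u   — complement / identity
= ~w | ~u   — distribution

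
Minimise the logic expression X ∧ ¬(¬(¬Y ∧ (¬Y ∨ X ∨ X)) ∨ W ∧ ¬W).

X ∧ ¬(¬(¬Y ∧ (¬Y ∨ X ∨ X)) ∨ W ∧ ¬W)
= X ∧ ¬¬(¬Y ∧ (¬Y ∨ X ∨ X))   — complement / identity
= X ∧ ¬¬(¬Y ∧ (¬Y ∨ X))   — idempotence
= X ∧ ¬¬¬Y   — absorption
= X ∧ ¬Y   — double negation

X ∧ ¬Y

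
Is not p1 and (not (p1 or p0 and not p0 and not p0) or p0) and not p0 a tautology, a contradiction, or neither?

neither

not p1 and (not (p1 or p0 and not p0 and not p0) or p0) and not p0
= not p1 and (not (p1 or p0 and not p0) or p0) and not p0
= not p1 and (not p1 or p0) and not p0
= not p1 and not p0
This depends on p0, p1, so it is not a constant.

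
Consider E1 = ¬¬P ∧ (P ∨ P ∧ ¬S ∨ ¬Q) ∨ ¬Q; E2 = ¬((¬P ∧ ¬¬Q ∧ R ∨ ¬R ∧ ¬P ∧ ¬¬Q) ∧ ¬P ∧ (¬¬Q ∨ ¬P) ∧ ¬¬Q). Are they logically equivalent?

E1: ¬¬P ∧ (P ∨ P ∧ ¬S ∨ ¬Q) ∨ ¬Q
    = P ∧ (P ∨ P ∧ ¬S ∨ ¬Q) ∨ ¬Q   [double negation]
    = P ∧ (P ∨ ¬Q) ∨ ¬Q   [absorption]
    = P ∨ ¬Q   [absorption]
E2: ¬((¬P ∧ ¬¬Q ∧ R ∨ ¬R ∧ ¬P ∧ ¬¬Q) ∧ ¬P ∧ (¬¬Q ∨ ¬P) ∧ ¬¬Q)
    = ¬(¬P ∧ ¬¬Q ∧ ¬P ∧ (¬¬Q ∨ ¬P) ∧ ¬¬Q)   [distribution]
    = ¬(¬P ∧ ¬¬Q ∧ ¬P ∧ ¬¬Q)   [absorption]
    = ¬(¬P ∧ ¬¬Q)   [idempotence]
    = P ∨ ¬Q   [De Morgan]
Both reduce to P ∨ ¬Q, so they are equivalent.

Yes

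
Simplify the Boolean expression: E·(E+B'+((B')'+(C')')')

E·(E+B'+((B')'+(C')')')
= E·(E+B'+B'·C')   [De Morgan]
= E·(E+B')   [absorption]
= E   [absorption]

E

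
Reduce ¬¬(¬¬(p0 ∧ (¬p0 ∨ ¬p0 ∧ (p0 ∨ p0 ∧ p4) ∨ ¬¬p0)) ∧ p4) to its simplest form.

¬¬(¬¬(p0 ∧ (¬p0 ∨ ¬p0 ∧ (p0 ∨ p0 ∧ p4) ∨ ¬¬p0)) ∧ p4)
= ¬¬(¬¬(p0 ∧ (¬p0 ∨ ¬p0 ∧ p0 ∨ ¬¬p0)) ∧ p4)   (absorption)
= ¬¬(¬¬(p0 ∧ (¬p0 ∨ ¬¬p0)) ∧ p4)   (complement / identity)
= ¬¬(¬¬(p0 ∧ (¬p0 ∨ p0)) ∧ p4)   (double negation)
= ¬¬(p0 ∧ (¬p0 ∨ p0)) ∧ p4   (double negation)
= ¬¬p0 ∧ p4   (complement / identity)
= p0 ∧ p4   (double negation)

p0 ∧ p4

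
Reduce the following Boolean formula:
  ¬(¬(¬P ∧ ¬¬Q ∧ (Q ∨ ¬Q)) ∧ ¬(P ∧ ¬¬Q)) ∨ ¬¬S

Q ∨ S

¬(¬(¬P ∧ ¬¬Q ∧ (Q ∨ ¬Q)) ∧ ¬(P ∧ ¬¬Q)) ∨ ¬¬S
= ¬(¬(¬P ∧ ¬¬Q) ∧ ¬(P ∧ ¬¬Q)) ∨ ¬¬S   — complement / identity
= ¬P ∧ ¬¬Q ∨ P ∧ ¬¬Q ∨ ¬¬S   — De Morgan
= ¬¬Q ∨ ¬¬S   — distribution
= ¬¬Q ∨ S   — double negation
= Q ∨ S   — double negation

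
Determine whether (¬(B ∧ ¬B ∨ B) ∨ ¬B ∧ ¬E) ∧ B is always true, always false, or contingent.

always false

(¬(B ∧ ¬B ∨ B) ∨ ¬B ∧ ¬E) ∧ B
= (¬B ∨ ¬B ∧ ¬E) ∧ B
= ¬B ∧ B
= False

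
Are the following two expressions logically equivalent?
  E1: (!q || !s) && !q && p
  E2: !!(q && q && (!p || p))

E1: (!q || !s) && !q && p
    = !q && p   (absorption)
E2: !!(q && q && (!p || p))
    = !!(q && q)   (complement / identity)
    = !!q   (idempotence)
    = q   (double negation)
These differ: at p=1, q=0, s=0, E1 = 1 but E2 = 0.

No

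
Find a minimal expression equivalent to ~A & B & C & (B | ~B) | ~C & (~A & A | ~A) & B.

~A & B

~A & B & C & (B | ~B) | ~C & (~A & A | ~A) & B
= ~A & B & C & (B | ~B) | ~C & ~A & B
= ~A & B & C | ~C & ~A & B
= ~A & B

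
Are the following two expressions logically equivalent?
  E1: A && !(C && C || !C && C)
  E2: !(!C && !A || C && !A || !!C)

E1: A && !(C && C || !C && C)
    = A && !C
E2: !(!C && !A || C && !A || !!C)
    = !(!A || !!C)
    = A && !C
Both reduce to A && !C, so they are equivalent.

Yes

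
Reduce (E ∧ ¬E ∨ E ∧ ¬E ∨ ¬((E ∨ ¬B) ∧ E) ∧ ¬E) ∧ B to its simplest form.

(E ∧ ¬E ∨ E ∧ ¬E ∨ ¬((E ∨ ¬B) ∧ E) ∧ ¬E) ∧ B
= (E ∧ ¬E ∨ E ∧ ¬E ∨ ¬E ∧ ¬E) ∧ B
= (E ∧ ¬E ∨ ¬E ∧ ¬E) ∧ B
= ¬E ∧ B

¬E ∧ B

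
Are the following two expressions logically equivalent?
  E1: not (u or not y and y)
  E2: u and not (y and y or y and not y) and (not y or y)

E1: not (u or not y and y)
    = not u   (complement / identity)
E2: u and not (y and y or y and not y) and (not y or y)
    = u and not (y and y or y and not y)   (complement / identity)
    = u and not y   (distribution)
These differ: at u=0, y=0, E1 = 1 but E2 = 0.

No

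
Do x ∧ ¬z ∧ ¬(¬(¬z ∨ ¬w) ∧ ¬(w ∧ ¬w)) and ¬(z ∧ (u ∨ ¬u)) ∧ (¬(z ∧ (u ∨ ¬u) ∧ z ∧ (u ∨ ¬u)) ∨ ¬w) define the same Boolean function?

No

E1: x ∧ ¬z ∧ ¬(¬(¬z ∨ ¬w) ∧ ¬(w ∧ ¬w))
    = x ∧ ¬z ∧ (¬z ∨ ¬w ∨ w ∧ ¬w)   (De Morgan)
    = x ∧ ¬z ∧ (¬z ∨ ¬w)   (complement / identity)
    = x ∧ ¬z   (absorption)
E2: ¬(z ∧ (u ∨ ¬u)) ∧ (¬(z ∧ (u ∨ ¬u) ∧ z ∧ (u ∨ ¬u)) ∨ ¬w)
    = ¬(z ∧ (u ∨ ¬u)) ∧ (¬(z ∧ (u ∨ ¬u)) ∨ ¬w)   (idempotence)
    = ¬(z ∧ (u ∨ ¬u))   (absorption)
    = ¬z   (complement / identity)
These differ: at u=0, w=0, x=0, z=0, E1 = 0 but E2 = 1.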